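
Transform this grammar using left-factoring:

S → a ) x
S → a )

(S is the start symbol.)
S → a ) S'
S' → x
S' → ε

Left-factoring transforms A → αβ₁ | αβ₂ into A → αA' and A' → β₁ | β₂
(α is the longest common prefix among the alternatives). Repeat until
no nonterminal has two alternatives with a common prefix.

Round 1: S has alternatives sharing prefix 'a )'. Introduce S': S → a ) S'
  Add: S' → x
  Add: S' → ε

No remaining common prefixes — done.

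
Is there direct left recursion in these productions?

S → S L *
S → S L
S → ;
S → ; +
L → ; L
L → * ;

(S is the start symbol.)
Direct left recursion occurs when N → N α for some non-terminal N (the right-hand side begins with the left-hand side itself).

S → S L *: LEFT RECURSIVE (starts with S)
S → S L: LEFT RECURSIVE (starts with S)
S → ;: starts with ';'
S → ; +: starts with ';'
L → ; L: starts with ';'
L → * ;: starts with '*'

The grammar has direct left recursion on: S.

Answer: Yes, S is left-recursive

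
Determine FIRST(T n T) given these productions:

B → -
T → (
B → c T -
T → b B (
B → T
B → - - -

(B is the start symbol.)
{ '(', 'b' }

FIRST sets of the non-terminals involved (from the grammar, by fixed-point iteration):
  FIRST(T) = { '(', 'b' }

To compute FIRST(T n T), process the symbols left to right:
Symbol T is a non-terminal. Add FIRST(T) \ {ε} = { '(', 'b' }
T is not nullable (ε ∉ FIRST(T)), so stop here.
FIRST(T n T) = { '(', 'b' }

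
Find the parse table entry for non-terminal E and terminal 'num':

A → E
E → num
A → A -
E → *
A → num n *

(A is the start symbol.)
E → num

To find M[E, 'num'], we find productions for E where 'num' is in the predict set (PREDICT(N → α) = (FIRST(α) \ {ε}) ∪ (FOLLOW(N) if α ⇒* ε)).

E → num: PREDICT = { 'num' }
  'num' is in predict set, so this production goes in M[E, 'num']
E → *: PREDICT = { '*' }

M[E, 'num'] = E → num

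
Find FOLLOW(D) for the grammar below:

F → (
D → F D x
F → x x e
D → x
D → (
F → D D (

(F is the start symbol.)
To compute FOLLOW(D), find every occurrence of D on a right-hand side N → α D β: add FIRST(β) \ {ε}, and if β is empty or nullable also add FOLLOW(N). Iterate to a fixed point.

In D → F D x: D is followed by x, add FIRST(x) \ {ε} = { 'x' }
In F → D D (: D is followed by D '(', add FIRST(D '(') \ {ε} = { '(', 'x' }
In F → D D (: D is followed by '(', add FIRST('(') \ {ε} = { '(' }

Taking the union: FOLLOW(D) = { '(', 'x' }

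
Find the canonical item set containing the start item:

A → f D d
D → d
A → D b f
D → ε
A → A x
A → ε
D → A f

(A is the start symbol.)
{ [A → . A x], [A → . D b f], [A → . f D d], [A → .], [A' → . A], [D → . A f], [D → . d], [D → .] }

First, augment the grammar with A' → A
I₀ = CLOSURE({ [A' → . A] }):
  [A' → . A] has the dot before A: add [A → . f D d], [A → . D b f], [A → . A x], [A → .]
  [A → . D b f] has the dot before D: add [D → . d], [D → .], [D → . A f]
No further items can be added.

I₀ = { [A → . A x], [A → . D b f], [A → . f D d], [A → .], [A' → . A], [D → . A f], [D → . d], [D → .] }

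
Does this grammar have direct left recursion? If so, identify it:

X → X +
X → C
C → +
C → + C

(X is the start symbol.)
X → X +: LEFT RECURSIVE (starts with X)
X → C: starts with C
C → +: starts with '+'
C → + C: starts with '+'

The grammar has direct left recursion on: X.

Answer: Yes, X is left-recursive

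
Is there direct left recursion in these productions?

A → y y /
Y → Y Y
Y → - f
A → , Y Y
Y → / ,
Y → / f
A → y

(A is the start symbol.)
Direct left recursion occurs when N → N α for some non-terminal N (the right-hand side begins with the left-hand side itself).

A → y y /: starts with y
Y → Y Y: LEFT RECURSIVE (starts with Y)
Y → - f: starts with '-'
A → , Y Y: starts with ','
Y → / ,: starts with '/'
Y → / f: starts with '/'
A → y: starts with y

The grammar has direct left recursion on: Y.

Answer: Yes, Y is left-recursive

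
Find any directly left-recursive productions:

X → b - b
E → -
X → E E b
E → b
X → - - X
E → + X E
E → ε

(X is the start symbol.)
No direct left recursion

Direct left recursion occurs when N → N α for some non-terminal N (the right-hand side begins with the left-hand side itself).

X → b - b: starts with b
E → -: starts with '-'
X → E E b: starts with E
E → b: starts with b
X → - - X: starts with '-'
E → + X E: starts with '+'
E → ε: starts with ε

No direct left recursion found.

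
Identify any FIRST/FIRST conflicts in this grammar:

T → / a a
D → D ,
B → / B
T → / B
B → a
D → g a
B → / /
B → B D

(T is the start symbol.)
A FIRST/FIRST conflict occurs when two productions N → α and N → β for the same non-terminal have FIRST(α) ∩ FIRST(β) ≠ ∅ (with ε ∈ FIRST of a nullable right-hand side, so two nullable alternatives also conflict).

FIRST sets of the non-terminals at (or reachable through a nullable prefix from) the front of some alternative:
  FIRST(D) = { 'g' }
  FIRST(B) = { '/', 'a' }

Productions for T:
  T → / a a: FIRST = { '/' }
  T → / B: FIRST = { '/' }
Productions for D:
  D → D ,: FIRST = { 'g' }
  D → g a: FIRST = { 'g' }
Productions for B:
  B → / B: FIRST = { '/' }
  B → a: FIRST = { 'a' }
  B → / /: FIRST = { '/' }
  B → B D: FIRST = { '/', 'a' }

Conflict for T: T → / a a and T → / B
  Overlap: { '/' }
Conflict for D: D → D , and D → g a
  Overlap: { 'g' }
Conflict for B: B → / B and B → / /
  Overlap: { '/' }
Conflict for B: B → / B and B → B D
  Overlap: { '/' }
Conflict for B: B → a and B → B D
  Overlap: { 'a' }
Conflict for B: B → / / and B → B D
  Overlap: { '/' }

Answer: Yes. T → '/' a a / T → '/' B on { '/' }; D → D ',' / D → g a on { 'g' }; B → '/' B / B → '/' '/' on { '/' }; B → '/' B / B → B D on { '/' }; B → a / B → B D on { 'a' }; B → '/' '/' / B → B D on { '/' }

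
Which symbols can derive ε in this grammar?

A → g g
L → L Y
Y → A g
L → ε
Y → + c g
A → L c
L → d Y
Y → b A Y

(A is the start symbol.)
{ 'L' }

ε-productions: L → ε
So L is immediately nullable.
No further non-terminal can be added: every production for the remaining non-terminals contains a terminal or a non-nullable non-terminal.
Nullable = { 'L' }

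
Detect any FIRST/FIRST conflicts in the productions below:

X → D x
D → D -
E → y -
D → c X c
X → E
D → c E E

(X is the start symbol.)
A FIRST/FIRST conflict occurs when two productions N → α and N → β for the same non-terminal have FIRST(α) ∩ FIRST(β) ≠ ∅ (with ε ∈ FIRST of a nullable right-hand side, so two nullable alternatives also conflict).

FIRST sets of the non-terminals at (or reachable through a nullable prefix from) the front of some alternative:
  FIRST(D) = { 'c' }
  FIRST(E) = { 'y' }

Productions for X:
  X → D x: FIRST = { 'c' }
  X → E: FIRST = { 'y' }
Productions for D:
  D → D -: FIRST = { 'c' }
  D → c X c: FIRST = { 'c' }
  D → c E E: FIRST = { 'c' }
E has only one production, so no FIRST/FIRST conflict is possible there.

Conflict for D: D → D - and D → c X c
  Overlap: { 'c' }
Conflict for D: D → D - and D → c E E
  Overlap: { 'c' }
Conflict for D: D → c X c and D → c E E
  Overlap: { 'c' }

Answer: Yes. D → D '-' / D → c X c on { 'c' }; D → D '-' / D → c E E on { 'c' }; D → c X c / D → c E E on { 'c' }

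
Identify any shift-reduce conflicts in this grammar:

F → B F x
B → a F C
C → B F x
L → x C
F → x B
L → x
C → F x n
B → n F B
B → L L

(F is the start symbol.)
Augment with F' → F and build the canonical LR(0) collection (I0 = CLOSURE({[F' → . F]}), then GOTO on every symbol after a dot until no new states appear). It has 23 states:
  I0: { [B → . L L], [B → . a F C], [B → . n F B], [F → . B F x], [F → . x B], [F' → . F], [L → . x C], [L → . x] }  — shift
  I1: { [B → . L L], [B → . a F C], [B → . n F B], [F → . B F x], [F → . x B], [F → B . F x], [L → . x C], [L → . x] }  — shift
  I2: { [F' → F .] }  — accept
  I3: { [B → L . L], [L → . x C], [L → . x] }  — shift
  I4: { [B → . L L], [B → . a F C], [B → . n F B], [B → a . F C], [F → . B F x], [F → . x B], [L → . x C], [L → . x] }  — shift
  I5: { [B → . L L], [B → . a F C], [B → . n F B], [B → n . F B], [F → . B F x], [F → . x B], [L → . x C], [L → . x] }  — shift
  I6: { [B → . L L], [B → . a F C], [B → . n F B], [C → . B F x], [C → . F x n], [F → . B F x], [F → . x B], [F → x . B], [L → . x C], [L → . x], [L → x . C], [L → x .] }  — shift, reduce
  I7: { [B → . L L], [B → . a F C], [B → . n F B], [C → B . F x], [F → . B F x], [F → . x B], [F → B . F x], [F → x B .], [L → . x C], [L → . x] }  — shift, reduce
  I8: { [L → x C .] }  — reduce
  I9: { [C → F . x n] }  — shift
  I10: { [C → F x . n] }  — shift
  I11: { [C → F x n .] }  — reduce
  I12: { [C → B F . x], [F → B F . x] }  — shift
  I13: { [C → B F x .], [F → B F x .] }  — 2 reduces
  I14: { [B → . L L], [B → . a F C], [B → . n F B], [B → n F . B], [L → . x C], [L → . x] }  — shift
  I15: { [B → n F B .] }  — reduce
  I16: { [B → . L L], [B → . a F C], [B → . n F B], [C → . B F x], [C → . F x n], [F → . B F x], [F → . x B], [L → . x C], [L → . x], [L → x . C], [L → x .] }  — shift, reduce
  I17: { [B → . L L], [B → . a F C], [B → . n F B], [C → B . F x], [F → . B F x], [F → . x B], [F → B . F x], [L → . x C], [L → . x] }  — shift
  I18: { [B → . L L], [B → . a F C], [B → . n F B], [B → a F . C], [C → . B F x], [C → . F x n], [F → . B F x], [F → . x B], [L → . x C], [L → . x] }  — shift
  I19: { [B → a F C .] }  — reduce
  I20: { [B → L L .] }  — reduce
  I21: { [F → B F . x] }  — shift
  I22: { [F → B F x .] }  — reduce

I6 contains reduce item [L → x .] and shift items [B → . a F C], [B → . n F B], [F → . x B], [L → . x], [L → . x C] — shift-reduce conflict.
I7 contains reduce item [F → x B .] and shift items [B → . a F C], [B → . n F B], [F → . x B], [L → . x], [L → . x C] — shift-reduce conflict.
I16 contains reduce item [L → x .] and shift items [B → . a F C], [B → . n F B], [F → . x B], [L → . x], [L → . x C] — shift-reduce conflict.

Answer: Yes — I6: [L → x .] vs [B → . a F C]; I7: [F → x B .] vs [B → . a F C]; I16: [L → x .] vs [B → . a F C]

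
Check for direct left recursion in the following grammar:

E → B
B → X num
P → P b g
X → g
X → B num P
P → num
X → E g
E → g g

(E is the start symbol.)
Yes, P is left-recursive

Direct left recursion occurs when N → N α for some non-terminal N (the right-hand side begins with the left-hand side itself).

E → B: starts with B
B → X num: starts with X
P → P b g: LEFT RECURSIVE (starts with P)
X → g: starts with g
X → B num P: starts with B
P → num: starts with num
X → E g: starts with E
E → g g: starts with g

The grammar has direct left recursion on: P.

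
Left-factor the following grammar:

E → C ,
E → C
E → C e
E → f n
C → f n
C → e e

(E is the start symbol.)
E → C E'
E' → ,
E' → ε
E' → e
E → f n
C → f n
C → e e

Left-factoring transforms A → αβ₁ | αβ₂ into A → αA' and A' → β₁ | β₂
(α is the longest common prefix among the alternatives). Repeat until
no nonterminal has two alternatives with a common prefix.

Round 1: E has alternatives sharing prefix 'C'. Introduce E': E → C E'
  Add: E' → ,
  Add: E' → ε
  Add: E' → e

No remaining common prefixes — done.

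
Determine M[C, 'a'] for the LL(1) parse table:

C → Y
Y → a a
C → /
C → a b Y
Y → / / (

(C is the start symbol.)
C → Y, C → a b Y

To find M[C, 'a'], we find productions for C where 'a' is in the predict set (PREDICT(N → α) = (FIRST(α) \ {ε}) ∪ (FOLLOW(N) if α ⇒* ε)).

Relevant sets:
  FIRST(Y) = { '/', 'a' }

C → Y: PREDICT = { '/', 'a' }
  'a' is in predict set, so this production goes in M[C, 'a']
C → /: PREDICT = { '/' }
C → a b Y: PREDICT = { 'a' }
  'a' is in predict set, so this production goes in M[C, 'a']

M[C, 'a'] = C → Y, C → a b Y  (a multiply-defined cell — the grammar is not LL(1))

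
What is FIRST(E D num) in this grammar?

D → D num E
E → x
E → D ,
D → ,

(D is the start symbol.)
{ ',', 'x' }

FIRST sets of the non-terminals involved (from the grammar, by fixed-point iteration):
  FIRST(E) = { ',', 'x' }

To compute FIRST(E D num), process the symbols left to right:
Symbol E is a non-terminal. Add FIRST(E) \ {ε} = { ',', 'x' }
E is not nullable (ε ∉ FIRST(E)), so stop here.
FIRST(E D num) = { ',', 'x' }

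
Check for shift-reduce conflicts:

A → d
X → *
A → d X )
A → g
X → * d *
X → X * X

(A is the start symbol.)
A shift-reduce conflict occurs when an LR(0) state has both:
  - a complete (reduce) item [A → α .] (dot at the end), and
  - a shift item [B → β . c γ] (dot before a terminal).

Augment with A' → A and build the canonical LR(0) collection (I0 = CLOSURE({[A' → . A]}), then GOTO on every symbol after a dot until no new states appear). It has 11 states:
  I0: { [A → . d X )], [A → . d], [A → . g], [A' → . A] }  — shift
  I1: { [A' → A .] }  — accept
  I2: { [A → d . X )], [A → d .], [X → . * d *], [X → . *], [X → . X * X] }  — shift, reduce
  I3: { [A → g .] }  — reduce
  I4: { [X → * . d *], [X → * .] }  — shift, reduce
  I5: { [A → d X . )], [X → X . * X] }  — shift
  I6: { [A → d X ) .] }  — reduce
  I7: { [X → . * d *], [X → . *], [X → . X * X], [X → X * . X] }  — shift
  I8: { [X → X * X .], [X → X . * X] }  — shift, reduce
  I9: { [X → * d . *] }  — shift
  I10: { [X → * d * .] }  — reduce

I2 contains reduce item [A → d .] and shift items [X → . *], [X → . * d *] — shift-reduce conflict.
I4 contains reduce item [X → * .] and shift item [X → * . d *] — shift-reduce conflict.
I8 contains reduce item [X → X * X .] and shift item [X → X . * X] — shift-reduce conflict.

Answer: Yes — I2: [A → d .] vs [X → . *]; I4: [X → * .] vs [X → * . d *]; I8: [X → X * X .] vs [X → X . * X]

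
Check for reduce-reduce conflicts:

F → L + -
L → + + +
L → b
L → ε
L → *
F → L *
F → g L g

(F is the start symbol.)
Augment with F' → F and build the canonical LR(0) collection (I0 = CLOSURE({[F' → . F]}), then GOTO on every symbol after a dot until no new states appear). It has 14 states:
  I0: { [F → . L *], [F → . L + -], [F → . g L g], [F' → . F], [L → . *], [L → . + + +], [L → . b], [L → .] }  — shift, reduce
  I1: { [L → * .] }  — reduce
  I2: { [L → + . + +] }  — shift
  I3: { [F' → F .] }  — accept
  I4: { [F → L . *], [F → L . + -] }  — shift
  I5: { [L → b .] }  — reduce
  I6: { [F → g . L g], [L → . *], [L → . + + +], [L → . b], [L → .] }  — shift, reduce
  I7: { [F → g L . g] }  — shift
  I8: { [F → g L g .] }  — reduce
  I9: { [F → L * .] }  — reduce
  I10: { [F → L + . -] }  — shift
  I11: { [F → L + - .] }  — reduce
  I12: { [L → + + . +] }  — shift
  I13: { [L → + + + .] }  — reduce

No state contains more than one complete item.

Answer: No reduce-reduce conflicts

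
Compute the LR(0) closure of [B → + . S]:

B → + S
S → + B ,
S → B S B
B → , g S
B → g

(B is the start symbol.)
{ [B → + . S], [B → . + S], [B → . , g S], [B → . g], [S → . + B ,], [S → . B S B] }

To compute CLOSURE, for each item [A → α.Bβ] where B is a non-terminal, add [B → .γ] for all productions B → γ; repeat for the newly added items until nothing changes.

Start with: [B → + . S]
  [B → + . S] has the dot before S: add [S → . + B ,], [S → . B S B]
  [S → . B S B] has the dot before B: add [B → . + S], [B → . , g S], [B → . g]
No further items can be added.

CLOSURE = { [B → + . S], [B → . + S], [B → . , g S], [B → . g], [S → . + B ,], [S → . B S B] }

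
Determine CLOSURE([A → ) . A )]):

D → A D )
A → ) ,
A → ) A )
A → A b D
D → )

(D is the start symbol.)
To compute CLOSURE, for each item [A → α.Bβ] where B is a non-terminal, add [B → .γ] for all productions B → γ; repeat for the newly added items until nothing changes.

Start with: [A → ) . A )]
  [A → ) . A )] has the dot before A: add [A → . ) ,], [A → . ) A )], [A → . A b D]
No further items can be added.

CLOSURE = { [A → ) . A )], [A → . ) ,], [A → . ) A )], [A → . A b D] }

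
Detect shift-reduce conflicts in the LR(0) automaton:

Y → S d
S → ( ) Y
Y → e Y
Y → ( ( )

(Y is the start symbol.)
No shift-reduce conflicts

Augment with Y' → Y and build the canonical LR(0) collection (I0 = CLOSURE({[Y' → . Y]}), then GOTO on every symbol after a dot until no new states appear). It has 11 states:
  I0: { [S → . ( ) Y], [Y → . ( ( )], [Y → . S d], [Y → . e Y], [Y' → . Y] }  — shift
  I1: { [S → ( . ) Y], [Y → ( . ( )] }  — shift
  I2: { [Y → S . d] }  — shift
  I3: { [Y' → Y .] }  — accept
  I4: { [S → . ( ) Y], [Y → . ( ( )], [Y → . S d], [Y → . e Y], [Y → e . Y] }  — shift
  I5: { [Y → e Y .] }  — reduce
  I6: { [Y → S d .] }  — reduce
  I7: { [Y → ( ( . )] }  — shift
  I8: { [S → ( ) . Y], [S → . ( ) Y], [Y → . ( ( )], [Y → . S d], [Y → . e Y] }  — shift
  I9: { [S → ( ) Y .] }  — reduce
  I10: { [Y → ( ( ) .] }  — reduce

No state contains both a complete item and a shift item.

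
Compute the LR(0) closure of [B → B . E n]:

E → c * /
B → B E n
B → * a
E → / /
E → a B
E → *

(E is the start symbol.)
{ [B → B . E n], [E → . *], [E → . / /], [E → . a B], [E → . c * /] }

To compute CLOSURE, for each item [A → α.Bβ] where B is a non-terminal, add [B → .γ] for all productions B → γ; repeat for the newly added items until nothing changes.

Start with: [B → B . E n]
  [B → B . E n] has the dot before E: add [E → . c * /], [E → . / /], [E → . a B], [E → . *]
No further items can be added.

CLOSURE = { [B → B . E n], [E → . *], [E → . / /], [E → . a B], [E → . c * /] }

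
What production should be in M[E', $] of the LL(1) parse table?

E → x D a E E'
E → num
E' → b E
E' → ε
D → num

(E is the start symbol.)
To find M[E', $], we find productions for E' where $ is in the predict set (PREDICT(N → α) = (FIRST(α) \ {ε}) ∪ (FOLLOW(N) if α ⇒* ε)).

Relevant sets:
  FOLLOW(E') = { $, 'b' }

E' → b E: PREDICT = { 'b' }
E' → ε: PREDICT = { $, 'b' }
  $ is in predict set, so this production goes in M[E', $]

M[E', $] = E' → ε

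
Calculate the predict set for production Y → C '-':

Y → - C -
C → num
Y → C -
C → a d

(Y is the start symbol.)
PREDICT(Y → C '-') = (FIRST(RHS) \ {ε}) ∪ (FOLLOW(Y) if ε ∈ FIRST(RHS), i.e. RHS ⇒* ε)
FIRST(C) = { 'a', 'num' }
FIRST(C '-') = { 'a', 'num' }
ε ∉ FIRST(C '-'), so FOLLOW(Y) is not added.
PREDICT(Y → C '-') = { 'a', 'num' }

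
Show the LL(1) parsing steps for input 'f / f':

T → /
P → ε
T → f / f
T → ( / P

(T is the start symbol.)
LL(1) parsing maintains a stack (initially the start symbol over $) and the input. At each step: if the stack top is a terminal, match it against the current input token; if it is a non-terminal N, replace it with the RHS of M[N, lookahead] (the unique production whose predict set contains the lookahead).

Stack is shown with the top on the left.

Stack    Input    Action
------------------------
T $      f / f $  output T → f / f
f / f $  f / f $  match 'f'
/ f $    / f $    match '/'
f $      f $      match 'f'
$        $        accept

The string is accepted.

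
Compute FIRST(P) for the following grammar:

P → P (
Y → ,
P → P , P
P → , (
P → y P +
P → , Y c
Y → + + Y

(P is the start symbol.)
{ ',', 'y' }

From P → P (:
  - P is the symbol being defined: contributes nothing new
    P is not nullable, so stop
From P → P , P:
  - P is the symbol being defined: contributes nothing new
    P is not nullable, so stop
From P → , (:
  - ',' is a terminal: add ',' and stop
From P → y P +:
  - y is a terminal: add 'y' and stop
From P → , Y c:
  - ',' is a terminal: add ',' and stop

Collecting: FIRST(P) = { ',', 'y' }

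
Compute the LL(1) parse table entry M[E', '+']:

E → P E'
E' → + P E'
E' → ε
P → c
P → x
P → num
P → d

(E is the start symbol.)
To find M[E', '+'], we find productions for E' where '+' is in the predict set (PREDICT(N → α) = (FIRST(α) \ {ε}) ∪ (FOLLOW(N) if α ⇒* ε)).

Relevant sets:
  FOLLOW(E') = { $ }

E' → + P E': PREDICT = { '+' }
  '+' is in predict set, so this production goes in M[E', '+']
E' → ε: PREDICT = { $ }

M[E', '+'] = E' → + P E'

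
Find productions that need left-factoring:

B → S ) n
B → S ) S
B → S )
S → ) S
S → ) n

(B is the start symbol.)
Yes, B has productions with common prefix 'S )'; S has productions with common prefix ')'

Left-factoring is needed when two productions for the same non-terminal
share a common prefix on the right-hand side.

Productions for B:
  B → S ) n
  B → S ) S
  B → S )
Productions for S:
  S → ) S
  S → ) n

Found common prefix 'S )' in productions for B
Found common prefix ')' in productions for S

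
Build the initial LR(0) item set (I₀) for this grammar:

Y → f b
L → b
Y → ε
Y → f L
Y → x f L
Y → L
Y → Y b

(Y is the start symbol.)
First, augment the grammar with Y' → Y
I₀ = CLOSURE({ [Y' → . Y] }):
  [Y' → . Y] has the dot before Y: add [Y → . f b], [Y → .], [Y → . f L], [Y → . x f L], [Y → . L], [Y → . Y b]
  [Y → . L] has the dot before L: add [L → . b]
No further items can be added.

I₀ = { [L → . b], [Y → . L], [Y → . Y b], [Y → . f L], [Y → . f b], [Y → . x f L], [Y → .], [Y' → . Y] }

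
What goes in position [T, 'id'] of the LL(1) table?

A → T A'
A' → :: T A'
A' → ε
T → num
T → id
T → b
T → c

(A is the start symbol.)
T → id

To find M[T, 'id'], we find productions for T where 'id' is in the predict set (PREDICT(N → α) = (FIRST(α) \ {ε}) ∪ (FOLLOW(N) if α ⇒* ε)).

T → num: PREDICT = { 'num' }
T → id: PREDICT = { 'id' }
  'id' is in predict set, so this production goes in M[T, 'id']
T → b: PREDICT = { 'b' }
T → c: PREDICT = { 'c' }

M[T, 'id'] = T → id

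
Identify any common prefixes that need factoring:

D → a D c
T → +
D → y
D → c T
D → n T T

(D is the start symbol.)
No, left-factoring is not needed

Left-factoring is needed when two productions for the same non-terminal
share a common prefix on the right-hand side.

Productions for D:
  D → a D c
  D → y
  D → c T
  D → n T T

No common prefixes found.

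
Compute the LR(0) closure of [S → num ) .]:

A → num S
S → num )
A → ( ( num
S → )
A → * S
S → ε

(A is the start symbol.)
{ [S → num ) .] }

To compute CLOSURE, for each item [A → α.Bβ] where B is a non-terminal, add [B → .γ] for all productions B → γ; repeat for the newly added items until nothing changes.

Start with: [S → num ) .]
The dot is at the end, so nothing is added.

CLOSURE = { [S → num ) .] }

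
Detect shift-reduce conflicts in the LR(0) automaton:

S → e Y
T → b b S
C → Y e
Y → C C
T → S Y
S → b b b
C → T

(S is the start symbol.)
Yes — I7: [S → e Y .] vs [C → Y . e]; I11: [S → b b b .] vs [S → b . b b]; I15: [T → S Y .] vs [C → Y . e]; I16: [Y → C C .] vs [S → . b b b]

Augment with S' → S and build the canonical LR(0) collection (I0 = CLOSURE({[S' → . S]}), then GOTO on every symbol after a dot until no new states appear). It has 18 states:
  I0: { [S → . b b b], [S → . e Y], [S' → . S] }  — shift
  I1: { [S' → S .] }  — accept
  I2: { [S → b . b b] }  — shift
  I3: { [C → . T], [C → . Y e], [S → . b b b], [S → . e Y], [S → e . Y], [T → . S Y], [T → . b b S], [Y → . C C] }  — shift
  I4: { [C → . T], [C → . Y e], [S → . b b b], [S → . e Y], [T → . S Y], [T → . b b S], [Y → . C C], [Y → C . C] }  — shift
  I5: { [C → . T], [C → . Y e], [S → . b b b], [S → . e Y], [T → . S Y], [T → . b b S], [T → S . Y], [Y → . C C] }  — shift
  I6: { [C → T .] }  — reduce
  I7: { [C → Y . e], [S → e Y .] }  — shift, reduce
  I8: { [S → b . b b], [T → b . b S] }  — shift
  I9: { [S → . b b b], [S → . e Y], [S → b b . b], [T → b b . S] }  — shift
  I10: { [T → b b S .] }  — reduce
  I11: { [S → b . b b], [S → b b b .] }  — shift, reduce
  I12: { [S → b b . b] }  — shift
  I13: { [S → b b b .] }  — reduce
  I14: { [C → Y e .] }  — reduce
  I15: { [C → Y . e], [T → S Y .] }  — shift, reduce
  I16: { [C → . T], [C → . Y e], [S → . b b b], [S → . e Y], [T → . S Y], [T → . b b S], [Y → . C C], [Y → C . C], [Y → C C .] }  — shift, reduce
  I17: { [C → Y . e] }  — shift

I7 contains reduce item [S → e Y .] and shift item [C → Y . e] — shift-reduce conflict.
I11 contains reduce item [S → b b b .] and shift item [S → b . b b] — shift-reduce conflict.
I15 contains reduce item [T → S Y .] and shift item [C → Y . e] — shift-reduce conflict.
I16 contains reduce item [Y → C C .] and shift items [S → . b b b], [S → . e Y], [T → . b b S] — shift-reduce conflict.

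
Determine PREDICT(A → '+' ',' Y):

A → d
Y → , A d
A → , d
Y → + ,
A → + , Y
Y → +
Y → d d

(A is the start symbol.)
PREDICT(A → '+' ',' Y) = (FIRST(RHS) \ {ε}) ∪ (FOLLOW(A) if ε ∈ FIRST(RHS), i.e. RHS ⇒* ε)
FIRST('+' ',' Y) = { '+' }
ε ∉ FIRST('+' ',' Y), so FOLLOW(A) is not added.
PREDICT(A → '+' ',' Y) = { '+' }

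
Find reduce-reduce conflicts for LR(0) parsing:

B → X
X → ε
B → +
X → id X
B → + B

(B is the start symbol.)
Yes — I1: [B → + .] vs [X → .]

A reduce-reduce conflict occurs when an LR(0) state has two complete items [A → α .] and [B → β .] — both call for a reduction, and with no lookahead the parser cannot choose between them.

Augment with B' → B and build the canonical LR(0) collection (I0 = CLOSURE({[B' → . B]}), then GOTO on every symbol after a dot until no new states appear). It has 7 states:
  I0: { [B → . + B], [B → . +], [B → . X], [B' → . B], [X → . id X], [X → .] }  — shift, reduce
  I1: { [B → + . B], [B → + .], [B → . + B], [B → . +], [B → . X], [X → . id X], [X → .] }  — shift, 2 reduces
  I2: { [B' → B .] }  — accept
  I3: { [B → X .] }  — reduce
  I4: { [X → . id X], [X → .], [X → id . X] }  — shift, reduce
  I5: { [X → id X .] }  — reduce
  I6: { [B → + B .] }  — reduce

I1 contains complete items [B → + .], [X → .] — reduce-reduce conflict.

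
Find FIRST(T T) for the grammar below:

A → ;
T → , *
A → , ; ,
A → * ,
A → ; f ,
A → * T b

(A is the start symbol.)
FIRST sets of the non-terminals involved (from the grammar, by fixed-point iteration):
  FIRST(T) = { ',' }

To compute FIRST(T T), process the symbols left to right:
Symbol T is a non-terminal. Add FIRST(T) \ {ε} = { ',' }
T is not nullable (ε ∉ FIRST(T)), so stop here.
FIRST(T T) = { ',' }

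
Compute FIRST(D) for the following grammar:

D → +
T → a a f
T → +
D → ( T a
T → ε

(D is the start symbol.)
{ '(', '+' }

To compute FIRST(D), examine every production with D on the left-hand side, reading each right-hand side left to right until a non-nullable symbol is reached.

From D → +:
  - '+' is a terminal: add '+' and stop
From D → ( T a:
  - '(' is a terminal: add '(' and stop

Collecting: FIRST(D) = { '(', '+' }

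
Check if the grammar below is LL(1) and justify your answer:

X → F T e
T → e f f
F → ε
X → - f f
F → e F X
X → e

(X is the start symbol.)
Relevant sets:
  FIRST(F) = { 'e', ε }
  FIRST(T) = { 'e' }
  FOLLOW(F) = { '-', 'e' }

For X:
  PREDICT(X → F T e) = { 'e' }
  PREDICT(X → '-' f f) = { '-' }
  PREDICT(X → e) = { 'e' }
For F:
  PREDICT(F → ε) = { '-', 'e' }
  PREDICT(F → e F X) = { 'e' }
T has a single production, so nothing to check there.

Conflict found: Predict set conflict for X: { 'e' }
The grammar is NOT LL(1).

Answer: No. Predict set conflict for X: { 'e' }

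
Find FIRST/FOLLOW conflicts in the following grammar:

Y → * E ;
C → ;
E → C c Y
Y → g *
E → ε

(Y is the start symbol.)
Yes. E → C c Y with FOLLOW(E) on { ';' }

A FIRST/FOLLOW conflict occurs when a non-terminal N has a nullable alternative N → β (β ⇒* ε) and another alternative N → α with FIRST(α) ∩ FOLLOW(N) ≠ ∅: on such a lookahead the parser cannot decide between expanding α and letting N vanish via β.

Nullable non-terminals: E.
FIRST sets used below: FIRST(C) = { ';' }

E: nullable alternative(s) E → ε; FOLLOW(E) = { ';' }
  E → C c Y: FIRST \ {ε} = { ';' } — overlaps FOLLOW(E) on { ';' }: CONFLICT
  E → ε: FIRST \ {ε} = { } — this is the only nullable alternative, skip

C, Y have no nullable alternative, so no FIRST/FOLLOW check is needed there.

So the grammar has 1 FIRST/FOLLOW conflict (marked CONFLICT above).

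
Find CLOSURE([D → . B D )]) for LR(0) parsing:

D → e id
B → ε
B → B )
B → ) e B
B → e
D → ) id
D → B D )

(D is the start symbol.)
{ [B → . ) e B], [B → . B )], [B → . e], [B → .], [D → . B D )] }

To compute CLOSURE, for each item [A → α.Bβ] where B is a non-terminal, add [B → .γ] for all productions B → γ; repeat for the newly added items until nothing changes.

Start with: [D → . B D )]
  [D → . B D )] has the dot before B: add [B → .], [B → . B )], [B → . ) e B], [B → . e]
No further items can be added.

CLOSURE = { [B → . ) e B], [B → . B )], [B → . e], [B → .], [D → . B D )] }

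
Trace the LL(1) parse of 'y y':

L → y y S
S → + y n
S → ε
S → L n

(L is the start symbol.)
LL(1) parsing maintains a stack (initially the start symbol over $) and the input. At each step: if the stack top is a terminal, match it against the current input token; if it is a non-terminal N, replace it with the RHS of M[N, lookahead] (the unique production whose predict set contains the lookahead).

Stack is shown with the top on the left.

Stack    Input  Action
----------------------
L $      y y $  output L → y y S
y y S $  y y $  match 'y'
y S $    y $    match 'y'
S $      $      output S → ε
$        $      accept

The string is accepted.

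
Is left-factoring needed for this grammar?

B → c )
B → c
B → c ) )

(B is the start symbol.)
Left-factoring is needed when two productions for the same non-terminal
share a common prefix on the right-hand side.

Productions for B:
  B → c )
  B → c
  B → c ) )

Found common prefix 'c' in productions for B

Answer: Yes, B has productions with common prefix 'c'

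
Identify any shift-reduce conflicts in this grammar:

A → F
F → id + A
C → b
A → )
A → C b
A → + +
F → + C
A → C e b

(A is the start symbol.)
No shift-reduce conflicts

A shift-reduce conflict occurs when an LR(0) state has both:
  - a complete (reduce) item [A → α .] (dot at the end), and
  - a shift item [B → β . c γ] (dot before a terminal).

Augment with A' → A and build the canonical LR(0) collection (I0 = CLOSURE({[A' → . A]}), then GOTO on every symbol after a dot until no new states appear). It has 15 states:
  I0: { [A → . )], [A → . + +], [A → . C b], [A → . C e b], [A → . F], [A' → . A], [C → . b], [F → . + C], [F → . id + A] }  — shift
  I1: { [A → ) .] }  — reduce
  I2: { [A → + . +], [C → . b], [F → + . C] }  — shift
  I3: { [A' → A .] }  — accept
  I4: { [A → C . b], [A → C . e b] }  — shift
  I5: { [A → F .] }  — reduce
  I6: { [C → b .] }  — reduce
  I7: { [F → id . + A] }  — shift
  I8: { [A → . )], [A → . + +], [A → . C b], [A → . C e b], [A → . F], [C → . b], [F → . + C], [F → . id + A], [F → id + . A] }  — shift
  I9: { [F → id + A .] }  — reduce
  I10: { [A → C b .] }  — reduce
  I11: { [A → C e . b] }  — shift
  I12: { [A → C e b .] }  — reduce
  I13: { [A → + + .] }  — reduce
  I14: { [F → + C .] }  — reduce

No state contains both a complete item and a shift item.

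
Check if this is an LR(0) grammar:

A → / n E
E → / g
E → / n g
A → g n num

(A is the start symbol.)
Yes, the grammar is LR(0)

A grammar is LR(0) if no state in the canonical LR(0) collection has:
  - both a shift item (dot before a terminal) and a complete item (shift-reduce conflict), or
  - two or more complete items (reduce-reduce conflict; the accept item [A' → A .] counts as a complete item here).

Augment with A' → A and build the canonical LR(0) collection (I0 = CLOSURE({[A' → . A]}), then GOTO on every symbol after a dot until no new states appear). It has 12 states:
  I0: { [A → . / n E], [A → . g n num], [A' → . A] }  — shift
  I1: { [A → / . n E] }  — shift
  I2: { [A' → A .] }  — accept
  I3: { [A → g . n num] }  — shift
  I4: { [A → g n . num] }  — shift
  I5: { [A → g n num .] }  — reduce
  I6: { [A → / n . E], [E → . / g], [E → . / n g] }  — shift
  I7: { [E → / . g], [E → / . n g] }  — shift
  I8: { [A → / n E .] }  — reduce
  I9: { [E → / g .] }  — reduce
  I10: { [E → / n . g] }  — shift
  I11: { [E → / n g .] }  — reduce

Every state is either a pure shift/goto state or contains exactly one complete item and nothing to shift — no conflicts. The grammar is LR(0).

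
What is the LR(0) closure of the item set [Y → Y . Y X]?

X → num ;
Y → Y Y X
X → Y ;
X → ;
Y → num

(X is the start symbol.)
Start with: [Y → Y . Y X]
  [Y → Y . Y X] has the dot before Y: add [Y → . Y Y X], [Y → . num]
No further items can be added.

CLOSURE = { [Y → . Y Y X], [Y → . num], [Y → Y . Y X] }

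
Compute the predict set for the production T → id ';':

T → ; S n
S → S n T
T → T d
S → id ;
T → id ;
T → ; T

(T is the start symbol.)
{ 'id' }

PREDICT(T → id ';') = (FIRST(RHS) \ {ε}) ∪ (FOLLOW(T) if ε ∈ FIRST(RHS), i.e. RHS ⇒* ε)
FIRST(id ';') = { 'id' }
ε ∉ FIRST(id ';'), so FOLLOW(T) is not added.
PREDICT(T → id ';') = { 'id' }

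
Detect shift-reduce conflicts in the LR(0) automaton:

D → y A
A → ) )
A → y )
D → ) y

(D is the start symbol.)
Augment with D' → D and build the canonical LR(0) collection (I0 = CLOSURE({[D' → . D]}), then GOTO on every symbol after a dot until no new states appear). It has 10 states:
  I0: { [D → . ) y], [D → . y A], [D' → . D] }  — shift
  I1: { [D → ) . y] }  — shift
  I2: { [D' → D .] }  — accept
  I3: { [A → . ) )], [A → . y )], [D → y . A] }  — shift
  I4: { [A → ) . )] }  — shift
  I5: { [D → y A .] }  — reduce
  I6: { [A → y . )] }  — shift
  I7: { [A → y ) .] }  — reduce
  I8: { [A → ) ) .] }  — reduce
  I9: { [D → ) y .] }  — reduce

No state contains both a complete item and a shift item.

Answer: No shift-reduce conflicts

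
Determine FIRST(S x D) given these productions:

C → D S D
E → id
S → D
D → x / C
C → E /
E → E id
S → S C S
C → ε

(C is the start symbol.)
{ 'x' }

FIRST sets of the non-terminals involved (from the grammar, by fixed-point iteration):
  FIRST(S) = { 'x' }

To compute FIRST(S x D), process the symbols left to right:
Symbol S is a non-terminal. Add FIRST(S) \ {ε} = { 'x' }
S is not nullable (ε ∉ FIRST(S)), so stop here.
FIRST(S x D) = { 'x' }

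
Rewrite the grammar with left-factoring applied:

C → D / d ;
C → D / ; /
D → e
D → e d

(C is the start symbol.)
Left-factoring transforms A → αβ₁ | αβ₂ into A → αA' and A' → β₁ | β₂
(α is the longest common prefix among the alternatives). Repeat until
no nonterminal has two alternatives with a common prefix.

Round 1: C has alternatives sharing prefix 'D /'. Introduce C': C → D / C'
  Add: C' → d ;
  Add: C' → ; /

Round 2: D has alternatives sharing prefix 'e'. Introduce D': D → e D'
  Add: D' → ε
  Add: D' → d

No remaining common prefixes — done.

Resulting grammar:
C → D / C'
C' → d ;
C' → ; /
D → e D'
D' → ε
D' → d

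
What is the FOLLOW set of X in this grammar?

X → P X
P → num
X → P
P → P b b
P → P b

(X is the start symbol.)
{ $ }

To compute FOLLOW(X), find every occurrence of X on a right-hand side N → α X β: add FIRST(β) \ {ε}, and if β is empty or nullable also add FOLLOW(N). Iterate to a fixed point.

X is the start symbol, so $ ∈ FOLLOW(X).
In X → P X: X is at the end; this adds FOLLOW(X) to itself — nothing new

Taking the union: FOLLOW(X) = { $ }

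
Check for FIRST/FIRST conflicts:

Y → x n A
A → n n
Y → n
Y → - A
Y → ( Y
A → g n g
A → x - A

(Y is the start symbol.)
No FIRST/FIRST conflicts.

A FIRST/FIRST conflict occurs when two productions N → α and N → β for the same non-terminal have FIRST(α) ∩ FIRST(β) ≠ ∅ (with ε ∈ FIRST of a nullable right-hand side, so two nullable alternatives also conflict).

Productions for Y:
  Y → x n A: FIRST = { 'x' }
  Y → n: FIRST = { 'n' }
  Y → - A: FIRST = { '-' }
  Y → ( Y: FIRST = { '(' }
Productions for A:
  A → n n: FIRST = { 'n' }
  A → g n g: FIRST = { 'g' }
  A → x - A: FIRST = { 'x' }

All alternatives of each non-terminal have pairwise disjoint FIRST sets.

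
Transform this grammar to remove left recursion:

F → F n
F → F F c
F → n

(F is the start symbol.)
F → n F'
F' → n F'
F' → F c F'
F' → ε

F is directly left-recursive. The standard transformation for
  A → A α₁ | ... | A α_m | β₁ | ... | β_n
is
  A  → β₁ A' | ... | β_n A'
  A' → α₁ A' | ... | α_m A' | ε

F → n becomes F → n F'
F → F n becomes F' → n F'
F → F F c becomes F' → F c F'
Add F' → ε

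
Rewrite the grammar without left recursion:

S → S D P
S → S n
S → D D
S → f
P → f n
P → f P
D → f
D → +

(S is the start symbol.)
S → D D S'
S → f S'
S' → D P S'
S' → n S'
S' → ε
P → f n
P → f P
D → f
D → +

S is directly left-recursive. The standard transformation for
  A → A α₁ | ... | A α_m | β₁ | ... | β_n
is
  A  → β₁ A' | ... | β_n A'
  A' → α₁ A' | ... | α_m A' | ε

S → D D becomes S → D D S'
S → f becomes S → f S'
S → S D P becomes S' → D P S'
S → S n becomes S' → n S'
Add S' → ε

Productions for other non-terminals are unchanged:
  P → f n
  P → f P
  D → f
  D → +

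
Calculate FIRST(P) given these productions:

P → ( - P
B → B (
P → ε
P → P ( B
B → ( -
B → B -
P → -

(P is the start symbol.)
From P → ( - P:
  - '(' is a terminal: add '(' and stop
From P → ε:
  - ε-production, so ε ∈ FIRST(P)
From P → P ( B:
  - P is the symbol being defined: contributes nothing new
    P is nullable, so continue to the next symbol
  - '(' is a terminal: add '(' and stop
From P → -:
  - '-' is a terminal: add '-' and stop

Collecting: FIRST(P) = { '(', '-', ε }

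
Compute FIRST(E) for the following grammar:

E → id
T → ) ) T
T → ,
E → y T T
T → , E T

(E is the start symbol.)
{ 'id', 'y' }

To compute FIRST(E), examine every production with E on the left-hand side, reading each right-hand side left to right until a non-nullable symbol is reached.

From E → id:
  - id is a terminal: add 'id' and stop
From E → y T T:
  - y is a terminal: add 'y' and stop

Collecting: FIRST(E) = { 'id', 'y' }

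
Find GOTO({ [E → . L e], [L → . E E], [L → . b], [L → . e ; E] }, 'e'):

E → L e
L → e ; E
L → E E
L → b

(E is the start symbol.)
{ [L → e . ; E] }

GOTO(I, 'e') = CLOSURE({ [A → αX.β] : [A → α.Xβ] ∈ I, X = 'e' })

Items with dot before 'e', with the dot advanced:
  [L → . e ; E] → [L → e . ; E]
Closure adds nothing (no advanced item has the dot before a non-terminal).

GOTO = { [L → e . ; E] }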